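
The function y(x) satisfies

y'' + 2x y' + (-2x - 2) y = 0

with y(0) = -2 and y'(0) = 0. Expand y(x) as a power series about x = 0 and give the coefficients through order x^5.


Ansatz: y(x) = sum_{n>=0} a_n x^n, so y'(x) = sum_{n>=1} n a_n x^(n-1) and y''(x) = sum_{n>=2} n(n-1) a_n x^(n-2).
Substitute into P(x) y'' + Q(x) y' + R(x) y = 0 with P(x) = 1, Q(x) = 2x, R(x) = -2x - 2, and match powers of x.
Initial conditions: a_0 = -2, a_1 = 0.
Setting the coefficient of each power of x to zero and solving order by order (substituting the coefficients already found):
  x^0: 2 a_2 - 2 a_0 = 0  ->  2 a_2 = 2 a_0 = -4  ->  a_2 = -2
  x^1: 6 a_3 - 2 a_0 = 0  ->  6 a_3 = 2 a_0 = -4  ->  a_3 = -2/3
  x^2: 12 a_4 + 2 a_2 - 2 a_1 = 0  ->  12 a_4 = -2 a_2 + 2 a_1 = 4  ->  a_4 = 1/3
  x^3: 20 a_5 + 4 a_3 - 2 a_2 = 0  ->  20 a_5 = -4 a_3 + 2 a_2 = -4/3  ->  a_5 = -1/15
Truncated series: y(x) = -2 - 2 x^2 - (2/3) x^3 + (1/3) x^4 - (1/15) x^5 + O(x^6).

a_0 = -2; a_1 = 0; a_2 = -2; a_3 = -2/3; a_4 = 1/3; a_5 = -1/15


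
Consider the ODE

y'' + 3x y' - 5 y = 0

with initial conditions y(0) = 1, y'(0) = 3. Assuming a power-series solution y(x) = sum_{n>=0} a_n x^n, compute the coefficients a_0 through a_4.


Ansatz: y(x) = sum_{n>=0} a_n x^n, so y'(x) = sum_{n>=1} n a_n x^(n-1) and y''(x) = sum_{n>=2} n(n-1) a_n x^(n-2).
Substitute into P(x) y'' + Q(x) y' + R(x) y = 0 with P(x) = 1, Q(x) = 3x, R(x) = -5, and match powers of x.
Initial conditions: a_0 = 1, a_1 = 3.
Setting the coefficient of each power of x to zero and solving order by order (substituting the coefficients already found):
  x^0: 2 a_2 - 5 a_0 = 0  ->  2 a_2 = 5 a_0 = 5  ->  a_2 = 5/2
  x^1: 6 a_3 - 2 a_1 = 0  ->  6 a_3 = 2 a_1 = 6  ->  a_3 = 1
  x^2: 12 a_4 + a_2 = 0  ->  12 a_4 = -a_2 = -5/2  ->  a_4 = -5/24
Truncated series: y(x) = 1 + 3 x + (5/2) x^2 + x^3 - (5/24) x^4 + O(x^5).

a_0 = 1; a_1 = 3; a_2 = 5/2; a_3 = 1; a_4 = -5/24


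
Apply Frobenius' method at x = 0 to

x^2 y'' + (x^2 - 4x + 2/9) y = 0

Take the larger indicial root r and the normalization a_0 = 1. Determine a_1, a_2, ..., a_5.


Write in Frobenius form y'' + (p(x)/x) y' + (q(x)/x^2) y = 0:
  p(x) = 0,  q(x) = x^2 - 4x + 2/9.
Indicial equation: r(r-1) + (0) r + (2/9) = 0 -> roots r_1 = 2/3, r_2 = 1/3.
Take r = r_1 = 2/3. Let y(x) = x^r sum_{n>=0} a_n x^n with a_0 = 1.
Substitute y = x^r sum a_n x^n and match x^{r+n}. The recurrence is
  D(n) a_n - 4 a_{n-1} + 1 a_{n-2} = 0,  where D(n) = (r+n)(r+n-1) + (0)(r+n) + (2/9).
  a_n = [4 a_{n-1} - 1 a_{n-2}] / D(n).
Since the indicial polynomial factors as (r - r_1)(r - r_2), D(n) = (r_1 + n - r_1)(r_1 + n - r_2) = n(n + 1/3).
Evaluating step by step (a_0 = 1):
  n = 1: D(1) = 1(1 + 1/3) = 4/3; numerator = 4(1) = 4; a_1 = (4)/(4/3) = 3
  n = 2: D(2) = 2(2 + 1/3) = 14/3; numerator = 4(3) - 1(1) = 11; a_2 = (11)/(14/3) = 33/14
  n = 3: D(3) = 3(3 + 1/3) = 10; numerator = 4(33/14) - 1(3) = 45/7; a_3 = (45/7)/(10) = 9/14
  n = 4: D(4) = 4(4 + 1/3) = 52/3; numerator = 4(9/14) - 1(33/14) = 3/14; a_4 = (3/14)/(52/3) = 9/728
  n = 5: D(5) = 5(5 + 1/3) = 80/3; numerator = 4(9/728) - 1(9/14) = -54/91; a_5 = (-54/91)/(80/3) = -81/3640

r = 2/3; a_0 = 1; a_1 = 3; a_2 = 33/14; a_3 = 9/14; a_4 = 9/728; a_5 = -81/3640


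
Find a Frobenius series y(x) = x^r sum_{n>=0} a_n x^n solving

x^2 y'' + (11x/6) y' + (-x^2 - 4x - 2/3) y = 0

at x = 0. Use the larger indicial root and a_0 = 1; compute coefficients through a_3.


Write in Frobenius form y'' + (p(x)/x) y' + (q(x)/x^2) y = 0:
  p(x) = 11/6,  q(x) = -x^2 - 4x - 2/3.
Indicial equation: r(r-1) + (11/6) r + (-2/3) = 0 -> roots r_1 = 1/2, r_2 = -4/3.
Take r = r_1 = 1/2. Let y(x) = x^r sum_{n>=0} a_n x^n with a_0 = 1.
Substitute y = x^r sum a_n x^n and match x^{r+n}. The recurrence is
  D(n) a_n - 4 a_{n-1} - 1 a_{n-2} = 0,  where D(n) = (r+n)(r+n-1) + (11/6)(r+n) + (-2/3).
  a_n = [4 a_{n-1} + 1 a_{n-2}] / D(n).
Since the indicial polynomial factors as (r - r_1)(r - r_2), D(n) = (r_1 + n - r_1)(r_1 + n - r_2) = n(n + 11/6).
Evaluating step by step (a_0 = 1):
  n = 1: D(1) = 1(1 + 11/6) = 17/6; numerator = 4(1) = 4; a_1 = (4)/(17/6) = 24/17
  n = 2: D(2) = 2(2 + 11/6) = 23/3; numerator = 4(24/17) + 1(1) = 113/17; a_2 = (113/17)/(23/3) = 339/391
  n = 3: D(3) = 3(3 + 11/6) = 29/2; numerator = 4(339/391) + 1(24/17) = 1908/391; a_3 = (1908/391)/(29/2) = 3816/11339

r = 1/2; a_0 = 1; a_1 = 24/17; a_2 = 339/391; a_3 = 3816/11339


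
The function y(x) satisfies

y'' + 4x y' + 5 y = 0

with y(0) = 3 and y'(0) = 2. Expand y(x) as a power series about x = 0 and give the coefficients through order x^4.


Ansatz: y(x) = sum_{n>=0} a_n x^n, so y'(x) = sum_{n>=1} n a_n x^(n-1) and y''(x) = sum_{n>=2} n(n-1) a_n x^(n-2).
Substitute into P(x) y'' + Q(x) y' + R(x) y = 0 with P(x) = 1, Q(x) = 4x, R(x) = 5, and match powers of x.
Initial conditions: a_0 = 3, a_1 = 2.
Setting the coefficient of each power of x to zero and solving order by order (substituting the coefficients already found):
  x^0: 2 a_2 + 5 a_0 = 0  ->  2 a_2 = -5 a_0 = -15  ->  a_2 = -15/2
  x^1: 6 a_3 + 9 a_1 = 0  ->  6 a_3 = -9 a_1 = -18  ->  a_3 = -3
  x^2: 12 a_4 + 13 a_2 = 0  ->  12 a_4 = -13 a_2 = 195/2  ->  a_4 = 65/8
Truncated series: y(x) = 3 + 2 x - (15/2) x^2 - 3 x^3 + (65/8) x^4 + O(x^5).

a_0 = 3; a_1 = 2; a_2 = -15/2; a_3 = -3; a_4 = 65/8


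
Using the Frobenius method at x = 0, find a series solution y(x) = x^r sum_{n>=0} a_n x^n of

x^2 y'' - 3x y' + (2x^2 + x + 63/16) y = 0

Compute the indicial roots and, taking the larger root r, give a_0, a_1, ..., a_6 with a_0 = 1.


Write in Frobenius form y'' + (p(x)/x) y' + (q(x)/x^2) y = 0:
  p(x) = -3,  q(x) = 2x^2 + x + 63/16.
Indicial equation: r(r-1) + (-3) r + (63/16) = 0 -> roots r_1 = 9/4, r_2 = 7/4.
Take r = r_1 = 9/4. Let y(x) = x^r sum_{n>=0} a_n x^n with a_0 = 1.
Substitute y = x^r sum a_n x^n and match x^{r+n}. The recurrence is
  D(n) a_n + 1 a_{n-1} + 2 a_{n-2} = 0,  where D(n) = (r+n)(r+n-1) + (-3)(r+n) + (63/16).
  a_n = [-1 a_{n-1} - 2 a_{n-2}] / D(n).
Since the indicial polynomial factors as (r - r_1)(r - r_2), D(n) = (r_1 + n - r_1)(r_1 + n - r_2) = n(n + 1/2).
Evaluating step by step (a_0 = 1):
  n = 1: D(1) = 1(1 + 1/2) = 3/2; numerator = -1(1) = -1; a_1 = (-1)/(3/2) = -2/3
  n = 2: D(2) = 2(2 + 1/2) = 5; numerator = -1(-2/3) - 2(1) = -4/3; a_2 = (-4/3)/(5) = -4/15
  n = 3: D(3) = 3(3 + 1/2) = 21/2; numerator = -1(-4/15) - 2(-2/3) = 8/5; a_3 = (8/5)/(21/2) = 16/105
  n = 4: D(4) = 4(4 + 1/2) = 18; numerator = -1(16/105) - 2(-4/15) = 8/21; a_4 = (8/21)/(18) = 4/189
  n = 5: D(5) = 5(5 + 1/2) = 55/2; numerator = -1(4/189) - 2(16/105) = -44/135; a_5 = (-44/135)/(55/2) = -8/675
  n = 6: D(6) = 6(6 + 1/2) = 39; numerator = -1(-8/675) - 2(4/189) = -16/525; a_6 = (-16/525)/(39) = -16/20475

r = 9/4; a_0 = 1; a_1 = -2/3; a_2 = -4/15; a_3 = 16/105; a_4 = 4/189; a_5 = -8/675; a_6 = -16/20475


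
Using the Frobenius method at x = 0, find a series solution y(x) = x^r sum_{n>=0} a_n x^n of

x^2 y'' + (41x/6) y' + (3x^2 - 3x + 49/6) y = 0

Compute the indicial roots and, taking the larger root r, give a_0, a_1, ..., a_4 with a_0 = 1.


Write in Frobenius form y'' + (p(x)/x) y' + (q(x)/x^2) y = 0:
  p(x) = 41/6,  q(x) = 3x^2 - 3x + 49/6.
Indicial equation: r(r-1) + (41/6) r + (49/6) = 0 -> roots r_1 = -7/3, r_2 = -7/2.
Take r = r_1 = -7/3. Let y(x) = x^r sum_{n>=0} a_n x^n with a_0 = 1.
Substitute y = x^r sum a_n x^n and match x^{r+n}. The recurrence is
  D(n) a_n - 3 a_{n-1} + 3 a_{n-2} = 0,  where D(n) = (r+n)(r+n-1) + (41/6)(r+n) + (49/6).
  a_n = [3 a_{n-1} - 3 a_{n-2}] / D(n).
Since the indicial polynomial factors as (r - r_1)(r - r_2), D(n) = (r_1 + n - r_1)(r_1 + n - r_2) = n(n + 7/6).
Evaluating step by step (a_0 = 1):
  n = 1: D(1) = 1(1 + 7/6) = 13/6; numerator = 3(1) = 3; a_1 = (3)/(13/6) = 18/13
  n = 2: D(2) = 2(2 + 7/6) = 19/3; numerator = 3(18/13) - 3(1) = 15/13; a_2 = (15/13)/(19/3) = 45/247
  n = 3: D(3) = 3(3 + 7/6) = 25/2; numerator = 3(45/247) - 3(18/13) = -891/247; a_3 = (-891/247)/(25/2) = -1782/6175
  n = 4: D(4) = 4(4 + 7/6) = 62/3; numerator = 3(-1782/6175) - 3(45/247) = -459/325; a_4 = (-459/325)/(62/3) = -1377/20150

r = -7/3; a_0 = 1; a_1 = 18/13; a_2 = 45/247; a_3 = -1782/6175; a_4 = -1377/20150


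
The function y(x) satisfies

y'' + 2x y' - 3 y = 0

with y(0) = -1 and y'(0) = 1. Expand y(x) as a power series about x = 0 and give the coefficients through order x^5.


Ansatz: y(x) = sum_{n>=0} a_n x^n, so y'(x) = sum_{n>=1} n a_n x^(n-1) and y''(x) = sum_{n>=2} n(n-1) a_n x^(n-2).
Substitute into P(x) y'' + Q(x) y' + R(x) y = 0 with P(x) = 1, Q(x) = 2x, R(x) = -3, and match powers of x.
Initial conditions: a_0 = -1, a_1 = 1.
Setting the coefficient of each power of x to zero and solving order by order (substituting the coefficients already found):
  x^0: 2 a_2 - 3 a_0 = 0  ->  2 a_2 = 3 a_0 = -3  ->  a_2 = -3/2
  x^1: 6 a_3 - a_1 = 0  ->  6 a_3 = a_1 = 1  ->  a_3 = 1/6
  x^2: 12 a_4 + a_2 = 0  ->  12 a_4 = -a_2 = 3/2  ->  a_4 = 1/8
  x^3: 20 a_5 + 3 a_3 = 0  ->  20 a_5 = -3 a_3 = -1/2  ->  a_5 = -1/40
Truncated series: y(x) = -1 + x - (3/2) x^2 + (1/6) x^3 + (1/8) x^4 - (1/40) x^5 + O(x^6).

a_0 = -1; a_1 = 1; a_2 = -3/2; a_3 = 1/6; a_4 = 1/8; a_5 = -1/40


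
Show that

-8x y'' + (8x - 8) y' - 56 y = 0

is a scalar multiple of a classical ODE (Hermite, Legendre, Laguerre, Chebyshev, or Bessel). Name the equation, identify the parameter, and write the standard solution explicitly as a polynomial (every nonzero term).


All three coefficients share the factor -8; dividing through by -8 gives  x y'' + (1 - x) y' + 7 y = 0.
This matches the Laguerre equation x y'' + (1 - x) y' + n y = 0 with n = 7; the polynomial solution is L_7(x).
With y = sum_k a_k x^k, matching x^k gives (k+1)k a_{k+1} + (k+1) a_{k+1} - k a_k + n a_k = 0, i.e. (k+1)^2 a_{k+1} = (k - n) a_k = (k - 7) a_k. The right side vanishes at k = 7, so the series terminates at degree 7.
Standard normalization L_n(0) = 1 gives a_0 = 1. Work upward with a_{k+1} = (k - 7) a_k / (k+1)^2:
  a_1 = (0 - 7)(1) / 1^2 = -7/1 = -7
  a_2 = (1 - 7)(-7) / 2^2 = 42/4 = 21/2
  a_3 = (2 - 7)(21/2) / 3^2 = (-105/2)/9 = -35/6
  a_4 = (3 - 7)(-35/6) / 4^2 = (70/3)/16 = 35/24
  a_5 = (4 - 7)(35/24) / 5^2 = (-35/8)/25 = -7/40
  a_6 = (5 - 7)(-7/40) / 6^2 = (7/20)/36 = 7/720
  a_7 = (6 - 7)(7/720) / 7^2 = (-7/720)/49 = -1/5040
Hence L_7(x) = -x^7/5040 + 7 x^6/720 - 7 x^5/40 + 35 x^4/24 - 35 x^3/6 + 21 x^2/2 - 7 x + 1.

L_7(x); series = -x^7/5040 + 7 x^6/720 - 7 x^5/40 + 35 x^4/24 - 35 x^3/6 + 21 x^2/2 - 7 x + 1


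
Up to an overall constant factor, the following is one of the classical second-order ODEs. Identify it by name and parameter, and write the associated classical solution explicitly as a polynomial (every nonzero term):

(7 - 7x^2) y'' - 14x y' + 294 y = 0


All three coefficients share the factor 7; dividing through by 7 gives  (1 - x^2) y'' - 2x y' + 42 y = 0.
This matches the Legendre equation (1 - x^2) y'' - 2x y' + n(n+1) y = 0 (note the -2x y' term) with n(n+1) = 42, so n = 6; the polynomial solution is P_6(x).
With y = sum_k a_k x^k, matching x^k gives (k+2)(k+1) a_{k+2} = [k(k+1) - n(n+1)] a_k = (k - 6)(k + 7) a_k. The right side vanishes at k = 6, so the series with the parity of 6 terminates at degree 6.
Standard normalization (P_n(1) = 1): leading coefficient (2n)!/(2^n (n!)^2) = 479001600/(64*518400) = 231/16, so a_6 = 231/16. Work downward with a_k = (k+1)(k+2) a_{k+2} / ((k - 6)(k + 7)):
  a_4 = (5)(6)(231/16) / ((4 - 6)(4 + 7)) = (3465/8)/(-22) = -315/16
  a_2 = (3)(4)(-315/16) / ((2 - 6)(2 + 7)) = (-945/4)/(-36) = 105/16
  a_0 = (1)(2)(105/16) / ((0 - 6)(0 + 7)) = (105/8)/(-42) = -5/16
Hence P_6(x) = 231 x^6/16 - 315 x^4/16 + 105 x^2/16 - 5/16.

P_6(x); series = 231 x^6/16 - 315 x^4/16 + 105 x^2/16 - 5/16


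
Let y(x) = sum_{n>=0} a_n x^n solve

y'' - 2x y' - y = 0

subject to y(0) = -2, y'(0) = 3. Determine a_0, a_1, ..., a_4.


Ansatz: y(x) = sum_{n>=0} a_n x^n, so y'(x) = sum_{n>=1} n a_n x^(n-1) and y''(x) = sum_{n>=2} n(n-1) a_n x^(n-2).
Substitute into P(x) y'' + Q(x) y' + R(x) y = 0 with P(x) = 1, Q(x) = -2x, R(x) = -1, and match powers of x.
Initial conditions: a_0 = -2, a_1 = 3.
Setting the coefficient of each power of x to zero and solving order by order (substituting the coefficients already found):
  x^0: 2 a_2 - a_0 = 0  ->  2 a_2 = a_0 = -2  ->  a_2 = -1
  x^1: 6 a_3 - 3 a_1 = 0  ->  6 a_3 = 3 a_1 = 9  ->  a_3 = 3/2
  x^2: 12 a_4 - 5 a_2 = 0  ->  12 a_4 = 5 a_2 = -5  ->  a_4 = -5/12
Truncated series: y(x) = -2 + 3 x - x^2 + (3/2) x^3 - (5/12) x^4 + O(x^5).

a_0 = -2; a_1 = 3; a_2 = -1; a_3 = 3/2; a_4 = -5/12


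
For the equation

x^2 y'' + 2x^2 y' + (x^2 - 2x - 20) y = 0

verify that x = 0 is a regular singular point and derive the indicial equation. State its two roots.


Divide by x^2 to reach normal form y'' + P_1(x) y' + P_2(x) y = 0 with P_1(x) = 2 and P_2(x) = 1 - 2/x - 20/x^2.
x = 0 is a singular point because the y-coefficient 1 - 2/x - 20/x^2 has a pole at x = 0.
It is a regular singular point because x P_1(x) = p(x) = 2x and x^2 P_2(x) = q(x) = x^2 - 2x - 20 are polynomials, hence analytic at x = 0.
p(0) = 0,  q(0) = -20.
Indicial equation: r(r-1) + p(0) r + q(0) = 0, i.e. r^2 + (p(0) - 1) r + q(0) = 0, i.e. r^2 - 1 r - 20 = 0.
Discriminant: (-1)^2 - 4(-20) = 81, so r = (1 ± 9)/2.
Solving: r_1 = 5, r_2 = -4.

indicial: r^2 - 1 r - 20 = 0; roots r_1 = 5, r_2 = -4


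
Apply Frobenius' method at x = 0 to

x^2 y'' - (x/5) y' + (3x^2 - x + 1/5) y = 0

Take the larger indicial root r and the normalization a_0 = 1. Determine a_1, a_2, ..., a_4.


Write in Frobenius form y'' + (p(x)/x) y' + (q(x)/x^2) y = 0:
  p(x) = -1/5,  q(x) = 3x^2 - x + 1/5.
Indicial equation: r(r-1) + (-1/5) r + (1/5) = 0 -> roots r_1 = 1, r_2 = 1/5.
Take r = r_1 = 1. Let y(x) = x^r sum_{n>=0} a_n x^n with a_0 = 1.
Substitute y = x^r sum a_n x^n and match x^{r+n}. The recurrence is
  D(n) a_n - 1 a_{n-1} + 3 a_{n-2} = 0,  where D(n) = (r+n)(r+n-1) + (-1/5)(r+n) + (1/5).
  a_n = [1 a_{n-1} - 3 a_{n-2}] / D(n).
Since the indicial polynomial factors as (r - r_1)(r - r_2), D(n) = (r_1 + n - r_1)(r_1 + n - r_2) = n(n + 4/5).
Evaluating step by step (a_0 = 1):
  n = 1: D(1) = 1(1 + 4/5) = 9/5; numerator = 1(1) = 1; a_1 = (1)/(9/5) = 5/9
  n = 2: D(2) = 2(2 + 4/5) = 28/5; numerator = 1(5/9) - 3(1) = -22/9; a_2 = (-22/9)/(28/5) = -55/126
  n = 3: D(3) = 3(3 + 4/5) = 57/5; numerator = 1(-55/126) - 3(5/9) = -265/126; a_3 = (-265/126)/(57/5) = -1325/7182
  n = 4: D(4) = 4(4 + 4/5) = 96/5; numerator = 1(-1325/7182) - 3(-55/126) = 4040/3591; a_4 = (4040/3591)/(96/5) = 2525/43092

r = 1; a_0 = 1; a_1 = 5/9; a_2 = -55/126; a_3 = -1325/7182; a_4 = 2525/43092


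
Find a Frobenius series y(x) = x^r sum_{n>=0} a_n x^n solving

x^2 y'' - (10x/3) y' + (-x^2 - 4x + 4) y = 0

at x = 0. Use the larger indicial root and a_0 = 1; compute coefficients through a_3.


Write in Frobenius form y'' + (p(x)/x) y' + (q(x)/x^2) y = 0:
  p(x) = -10/3,  q(x) = -x^2 - 4x + 4.
Indicial equation: r(r-1) + (-10/3) r + (4) = 0 -> roots r_1 = 3, r_2 = 4/3.
Take r = r_1 = 3. Let y(x) = x^r sum_{n>=0} a_n x^n with a_0 = 1.
Substitute y = x^r sum a_n x^n and match x^{r+n}. The recurrence is
  D(n) a_n - 4 a_{n-1} - 1 a_{n-2} = 0,  where D(n) = (r+n)(r+n-1) + (-10/3)(r+n) + (4).
  a_n = [4 a_{n-1} + 1 a_{n-2}] / D(n).
Since the indicial polynomial factors as (r - r_1)(r - r_2), D(n) = (r_1 + n - r_1)(r_1 + n - r_2) = n(n + 5/3).
Evaluating step by step (a_0 = 1):
  n = 1: D(1) = 1(1 + 5/3) = 8/3; numerator = 4(1) = 4; a_1 = (4)/(8/3) = 3/2
  n = 2: D(2) = 2(2 + 5/3) = 22/3; numerator = 4(3/2) + 1(1) = 7; a_2 = (7)/(22/3) = 21/22
  n = 3: D(3) = 3(3 + 5/3) = 14; numerator = 4(21/22) + 1(3/2) = 117/22; a_3 = (117/22)/(14) = 117/308

r = 3; a_0 = 1; a_1 = 3/2; a_2 = 21/22; a_3 = 117/308


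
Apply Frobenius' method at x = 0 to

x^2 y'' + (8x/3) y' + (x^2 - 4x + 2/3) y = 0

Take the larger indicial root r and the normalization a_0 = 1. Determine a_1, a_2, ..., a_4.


Write in Frobenius form y'' + (p(x)/x) y' + (q(x)/x^2) y = 0:
  p(x) = 8/3,  q(x) = x^2 - 4x + 2/3.
Indicial equation: r(r-1) + (8/3) r + (2/3) = 0 -> roots r_1 = -2/3, r_2 = -1.
Take r = r_1 = -2/3. Let y(x) = x^r sum_{n>=0} a_n x^n with a_0 = 1.
Substitute y = x^r sum a_n x^n and match x^{r+n}. The recurrence is
  D(n) a_n - 4 a_{n-1} + 1 a_{n-2} = 0,  where D(n) = (r+n)(r+n-1) + (8/3)(r+n) + (2/3).
  a_n = [4 a_{n-1} - 1 a_{n-2}] / D(n).
Since the indicial polynomial factors as (r - r_1)(r - r_2), D(n) = (r_1 + n - r_1)(r_1 + n - r_2) = n(n + 1/3).
Evaluating step by step (a_0 = 1):
  n = 1: D(1) = 1(1 + 1/3) = 4/3; numerator = 4(1) = 4; a_1 = (4)/(4/3) = 3
  n = 2: D(2) = 2(2 + 1/3) = 14/3; numerator = 4(3) - 1(1) = 11; a_2 = (11)/(14/3) = 33/14
  n = 3: D(3) = 3(3 + 1/3) = 10; numerator = 4(33/14) - 1(3) = 45/7; a_3 = (45/7)/(10) = 9/14
  n = 4: D(4) = 4(4 + 1/3) = 52/3; numerator = 4(9/14) - 1(33/14) = 3/14; a_4 = (3/14)/(52/3) = 9/728

r = -2/3; a_0 = 1; a_1 = 3; a_2 = 33/14; a_3 = 9/14; a_4 = 9/728


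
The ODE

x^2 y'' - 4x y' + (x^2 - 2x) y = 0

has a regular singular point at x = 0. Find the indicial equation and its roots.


Divide by x^2 to reach normal form y'' + P_1(x) y' + P_2(x) y = 0 with P_1(x) = -4/x and P_2(x) = 1 - 2/x.
x = 0 is a singular point because the y'-coefficient -4/x has a pole at x = 0 and the y-coefficient 1 - 2/x has a pole at x = 0.
It is a regular singular point because x P_1(x) = p(x) = -4 and x^2 P_2(x) = q(x) = x^2 - 2x are polynomials, hence analytic at x = 0.
p(0) = -4,  q(0) = 0.
Indicial equation: r(r-1) + p(0) r + q(0) = 0, i.e. r^2 + (p(0) - 1) r + q(0) = 0, i.e. r^2 - 5 r = 0.
Discriminant: (-5)^2 - 4(0) = 25, so r = (5 ± 5)/2.
Solving: r_1 = 5, r_2 = 0.

indicial: r^2 - 5 r = 0; roots r_1 = 5, r_2 = 0


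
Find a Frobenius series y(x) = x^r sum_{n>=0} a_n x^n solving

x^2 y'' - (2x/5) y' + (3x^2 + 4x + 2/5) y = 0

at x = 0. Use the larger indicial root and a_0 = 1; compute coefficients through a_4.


Write in Frobenius form y'' + (p(x)/x) y' + (q(x)/x^2) y = 0:
  p(x) = -2/5,  q(x) = 3x^2 + 4x + 2/5.
Indicial equation: r(r-1) + (-2/5) r + (2/5) = 0 -> roots r_1 = 1, r_2 = 2/5.
Take r = r_1 = 1. Let y(x) = x^r sum_{n>=0} a_n x^n with a_0 = 1.
Substitute y = x^r sum a_n x^n and match x^{r+n}. The recurrence is
  D(n) a_n + 4 a_{n-1} + 3 a_{n-2} = 0,  where D(n) = (r+n)(r+n-1) + (-2/5)(r+n) + (2/5).
  a_n = [-4 a_{n-1} - 3 a_{n-2}] / D(n).
Since the indicial polynomial factors as (r - r_1)(r - r_2), D(n) = (r_1 + n - r_1)(r_1 + n - r_2) = n(n + 3/5).
Evaluating step by step (a_0 = 1):
  n = 1: D(1) = 1(1 + 3/5) = 8/5; numerator = -4(1) = -4; a_1 = (-4)/(8/5) = -5/2
  n = 2: D(2) = 2(2 + 3/5) = 26/5; numerator = -4(-5/2) - 3(1) = 7; a_2 = (7)/(26/5) = 35/26
  n = 3: D(3) = 3(3 + 3/5) = 54/5; numerator = -4(35/26) - 3(-5/2) = 55/26; a_3 = (55/26)/(54/5) = 275/1404
  n = 4: D(4) = 4(4 + 3/5) = 92/5; numerator = -4(275/1404) - 3(35/26) = -3385/702; a_4 = (-3385/702)/(92/5) = -16925/64584

r = 1; a_0 = 1; a_1 = -5/2; a_2 = 35/26; a_3 = 275/1404; a_4 = -16925/64584


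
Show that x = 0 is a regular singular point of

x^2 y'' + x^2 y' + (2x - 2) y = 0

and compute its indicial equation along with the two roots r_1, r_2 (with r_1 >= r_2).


Divide by x^2 to reach normal form y'' + P_1(x) y' + P_2(x) y = 0 with P_1(x) = 1 and P_2(x) = 2/x - 2/x^2.
x = 0 is a singular point because the y-coefficient 2/x - 2/x^2 has a pole at x = 0.
It is a regular singular point because x P_1(x) = p(x) = x and x^2 P_2(x) = q(x) = 2x - 2 are polynomials, hence analytic at x = 0.
p(0) = 0,  q(0) = -2.
Indicial equation: r(r-1) + p(0) r + q(0) = 0, i.e. r^2 + (p(0) - 1) r + q(0) = 0, i.e. r^2 - 1 r - 2 = 0.
Discriminant: (-1)^2 - 4(-2) = 9, so r = (1 ± 3)/2.
Solving: r_1 = 2, r_2 = -1.

indicial: r^2 - 1 r - 2 = 0; roots r_1 = 2, r_2 = -1


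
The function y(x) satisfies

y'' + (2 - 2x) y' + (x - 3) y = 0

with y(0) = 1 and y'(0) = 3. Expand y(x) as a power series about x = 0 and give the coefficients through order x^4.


Ansatz: y(x) = sum_{n>=0} a_n x^n, so y'(x) = sum_{n>=1} n a_n x^(n-1) and y''(x) = sum_{n>=2} n(n-1) a_n x^(n-2).
Substitute into P(x) y'' + Q(x) y' + R(x) y = 0 with P(x) = 1, Q(x) = 2 - 2x, R(x) = x - 3, and match powers of x.
Initial conditions: a_0 = 1, a_1 = 3.
Setting the coefficient of each power of x to zero and solving order by order (substituting the coefficients already found):
  x^0: 2 a_2 + 2 a_1 - 3 a_0 = 0  ->  2 a_2 = -2 a_1 + 3 a_0 = -3  ->  a_2 = -3/2
  x^1: 6 a_3 + 4 a_2 - 5 a_1 + a_0 = 0  ->  6 a_3 = -4 a_2 + 5 a_1 - a_0 = 20  ->  a_3 = 10/3
  x^2: 12 a_4 + 6 a_3 - 7 a_2 + a_1 = 0  ->  12 a_4 = -6 a_3 + 7 a_2 - a_1 = -67/2  ->  a_4 = -67/24
Truncated series: y(x) = 1 + 3 x - (3/2) x^2 + (10/3) x^3 - (67/24) x^4 + O(x^5).

a_0 = 1; a_1 = 3; a_2 = -3/2; a_3 = 10/3; a_4 = -67/24


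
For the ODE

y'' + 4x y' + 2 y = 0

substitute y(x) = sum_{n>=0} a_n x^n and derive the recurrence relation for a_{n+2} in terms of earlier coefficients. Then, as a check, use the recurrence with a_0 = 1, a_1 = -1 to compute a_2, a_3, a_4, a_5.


Substitute y = sum_n a_n x^n.
y''(x) has coefficient (n+2)(n+1) a_{n+2} at x^n;
4 x y'(x) has coefficient 4 n a_n at x^n (shift);
2 y(x) has coefficient 2 a_n at x^n.
Matching x^n: (n+2)(n+1) a_{n+2} + (4n + 2) a_n = 0.
Thus a_{n+2} = (-4n - 2) / ((n+1)(n+2)) * a_n.

Check with a_0 = 1, a_1 = -1 (apply the recurrence for n = 0, 1, 2, 3): a_0 = 1, a_1 = -1, a_2 = -1, a_3 = 1, a_4 = 5/6, a_5 = -7/10.

a_(n+2) = (-4n - 2) / ((n+1)(n+2)) * a_n; check: a_0 = 1, a_1 = -1, a_2 = -1, a_3 = 1, a_4 = 5/6, a_5 = -7/10


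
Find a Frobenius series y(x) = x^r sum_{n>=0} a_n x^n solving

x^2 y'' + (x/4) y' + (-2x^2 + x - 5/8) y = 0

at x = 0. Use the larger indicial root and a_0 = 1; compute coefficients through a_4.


Write in Frobenius form y'' + (p(x)/x) y' + (q(x)/x^2) y = 0:
  p(x) = 1/4,  q(x) = -2x^2 + x - 5/8.
Indicial equation: r(r-1) + (1/4) r + (-5/8) = 0 -> roots r_1 = 5/4, r_2 = -1/2.
Take r = r_1 = 5/4. Let y(x) = x^r sum_{n>=0} a_n x^n with a_0 = 1.
Substitute y = x^r sum a_n x^n and match x^{r+n}. The recurrence is
  D(n) a_n + 1 a_{n-1} - 2 a_{n-2} = 0,  where D(n) = (r+n)(r+n-1) + (1/4)(r+n) + (-5/8).
  a_n = [-1 a_{n-1} + 2 a_{n-2}] / D(n).
Since the indicial polynomial factors as (r - r_1)(r - r_2), D(n) = (r_1 + n - r_1)(r_1 + n - r_2) = n(n + 7/4).
Evaluating step by step (a_0 = 1):
  n = 1: D(1) = 1(1 + 7/4) = 11/4; numerator = -1(1) = -1; a_1 = (-1)/(11/4) = -4/11
  n = 2: D(2) = 2(2 + 7/4) = 15/2; numerator = -1(-4/11) + 2(1) = 26/11; a_2 = (26/11)/(15/2) = 52/165
  n = 3: D(3) = 3(3 + 7/4) = 57/4; numerator = -1(52/165) + 2(-4/11) = -172/165; a_3 = (-172/165)/(57/4) = -688/9405
  n = 4: D(4) = 4(4 + 7/4) = 23; numerator = -1(-688/9405) + 2(52/165) = 6616/9405; a_4 = (6616/9405)/(23) = 6616/216315

r = 5/4; a_0 = 1; a_1 = -4/11; a_2 = 52/165; a_3 = -688/9405; a_4 = 6616/216315


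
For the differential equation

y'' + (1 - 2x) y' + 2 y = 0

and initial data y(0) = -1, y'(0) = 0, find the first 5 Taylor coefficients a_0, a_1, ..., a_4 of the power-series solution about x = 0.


Ansatz: y(x) = sum_{n>=0} a_n x^n, so y'(x) = sum_{n>=1} n a_n x^(n-1) and y''(x) = sum_{n>=2} n(n-1) a_n x^(n-2).
Substitute into P(x) y'' + Q(x) y' + R(x) y = 0 with P(x) = 1, Q(x) = 1 - 2x, R(x) = 2, and match powers of x.
Initial conditions: a_0 = -1, a_1 = 0.
Setting the coefficient of each power of x to zero and solving order by order (substituting the coefficients already found):
  x^0: 2 a_2 + a_1 + 2 a_0 = 0  ->  2 a_2 = -a_1 - 2 a_0 = 2  ->  a_2 = 1
  x^1: 6 a_3 + 2 a_2 = 0  ->  6 a_3 = -2 a_2 = -2  ->  a_3 = -1/3
  x^2: 12 a_4 + 3 a_3 - 2 a_2 = 0  ->  12 a_4 = -3 a_3 + 2 a_2 = 3  ->  a_4 = 1/4
Truncated series: y(x) = -1 + x^2 - (1/3) x^3 + (1/4) x^4 + O(x^5).

a_0 = -1; a_1 = 0; a_2 = 1; a_3 = -1/3; a_4 = 1/4


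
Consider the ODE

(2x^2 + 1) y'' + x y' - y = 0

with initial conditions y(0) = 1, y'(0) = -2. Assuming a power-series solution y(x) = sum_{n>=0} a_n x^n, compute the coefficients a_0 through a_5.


Ansatz: y(x) = sum_{n>=0} a_n x^n, so y'(x) = sum_{n>=1} n a_n x^(n-1) and y''(x) = sum_{n>=2} n(n-1) a_n x^(n-2).
Substitute into P(x) y'' + Q(x) y' + R(x) y = 0 with P(x) = 2x^2 + 1, Q(x) = x, R(x) = -1, and match powers of x.
Initial conditions: a_0 = 1, a_1 = -2.
Setting the coefficient of each power of x to zero and solving order by order (substituting the coefficients already found):
  x^0: 2 a_2 - a_0 = 0  ->  2 a_2 = a_0 = 1  ->  a_2 = 1/2
  x^1: 6 a_3 = 0  ->  a_3 = 0
  x^2: 12 a_4 + 5 a_2 = 0  ->  12 a_4 = -5 a_2 = -5/2  ->  a_4 = -5/24
  x^3: 20 a_5 + 14 a_3 = 0  ->  20 a_5 = -14 a_3 = 0  ->  a_5 = 0
Truncated series: y(x) = 1 - 2 x + (1/2) x^2 - (5/24) x^4 + O(x^6).

a_0 = 1; a_1 = -2; a_2 = 1/2; a_3 = 0; a_4 = -5/24; a_5 = 0


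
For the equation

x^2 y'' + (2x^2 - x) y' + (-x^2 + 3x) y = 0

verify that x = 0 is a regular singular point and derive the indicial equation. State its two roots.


Divide by x^2 to reach normal form y'' + P_1(x) y' + P_2(x) y = 0 with P_1(x) = 2 - 1/x and P_2(x) = -1 + 3/x.
x = 0 is a singular point because the y'-coefficient 2 - 1/x has a pole at x = 0 and the y-coefficient -1 + 3/x has a pole at x = 0.
It is a regular singular point because x P_1(x) = p(x) = 2x - 1 and x^2 P_2(x) = q(x) = -x^2 + 3x are polynomials, hence analytic at x = 0.
p(0) = -1,  q(0) = 0.
Indicial equation: r(r-1) + p(0) r + q(0) = 0, i.e. r^2 + (p(0) - 1) r + q(0) = 0, i.e. r^2 - 2 r = 0.
Discriminant: (-2)^2 - 4(0) = 4, so r = (2 ± 2)/2.
Solving: r_1 = 2, r_2 = 0.

indicial: r^2 - 2 r = 0; roots r_1 = 2, r_2 = 0


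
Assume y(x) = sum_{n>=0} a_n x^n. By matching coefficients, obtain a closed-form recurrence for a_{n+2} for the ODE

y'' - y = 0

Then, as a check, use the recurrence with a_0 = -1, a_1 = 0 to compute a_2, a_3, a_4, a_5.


Substitute y = sum_n a_n x^n into y'' + (const) y = 0.
y''(x) = sum_{n>=0} (n+2)(n+1) a_{n+2} x^n.
The ODE becomes sum_n [(n+2)(n+1) a_{n+2} - 1 a_n] x^n = 0.
Setting each coefficient to zero gives the recurrence:
  (n+2)(n+1) a_{n+2} - 1 a_n = 0,
  a_{n+2} = 1 / ((n+1)(n+2)) a_n.

Check with a_0 = -1, a_1 = 0 (apply the recurrence for n = 0, 1, 2, 3): a_0 = -1, a_1 = 0, a_2 = -1/2, a_3 = 0, a_4 = -1/24, a_5 = 0.

a_{n+2} = 1/((n+1)(n+2)) * a_n; check: a_0 = -1, a_1 = 0, a_2 = -1/2, a_3 = 0, a_4 = -1/24, a_5 = 0


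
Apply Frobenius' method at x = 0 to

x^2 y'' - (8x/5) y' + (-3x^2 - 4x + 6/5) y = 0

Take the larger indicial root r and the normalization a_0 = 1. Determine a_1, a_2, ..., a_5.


Write in Frobenius form y'' + (p(x)/x) y' + (q(x)/x^2) y = 0:
  p(x) = -8/5,  q(x) = -3x^2 - 4x + 6/5.
Indicial equation: r(r-1) + (-8/5) r + (6/5) = 0 -> roots r_1 = 2, r_2 = 3/5.
Take r = r_1 = 2. Let y(x) = x^r sum_{n>=0} a_n x^n with a_0 = 1.
Substitute y = x^r sum a_n x^n and match x^{r+n}. The recurrence is
  D(n) a_n - 4 a_{n-1} - 3 a_{n-2} = 0,  where D(n) = (r+n)(r+n-1) + (-8/5)(r+n) + (6/5).
  a_n = [4 a_{n-1} + 3 a_{n-2}] / D(n).
Since the indicial polynomial factors as (r - r_1)(r - r_2), D(n) = (r_1 + n - r_1)(r_1 + n - r_2) = n(n + 7/5).
Evaluating step by step (a_0 = 1):
  n = 1: D(1) = 1(1 + 7/5) = 12/5; numerator = 4(1) = 4; a_1 = (4)/(12/5) = 5/3
  n = 2: D(2) = 2(2 + 7/5) = 34/5; numerator = 4(5/3) + 3(1) = 29/3; a_2 = (29/3)/(34/5) = 145/102
  n = 3: D(3) = 3(3 + 7/5) = 66/5; numerator = 4(145/102) + 3(5/3) = 545/51; a_3 = (545/51)/(66/5) = 2725/3366
  n = 4: D(4) = 4(4 + 7/5) = 108/5; numerator = 4(2725/3366) + 3(145/102) = 25255/3366; a_4 = (25255/3366)/(108/5) = 126275/363528
  n = 5: D(5) = 5(5 + 7/5) = 32; numerator = 4(126275/363528) + 3(2725/3366) = 173500/45441; a_5 = (173500/45441)/(32) = 43375/363528

r = 2; a_0 = 1; a_1 = 5/3; a_2 = 145/102; a_3 = 2725/3366; a_4 = 126275/363528; a_5 = 43375/363528


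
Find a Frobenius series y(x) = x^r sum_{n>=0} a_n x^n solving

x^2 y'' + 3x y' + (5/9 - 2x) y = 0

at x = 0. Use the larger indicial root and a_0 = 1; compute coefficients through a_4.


Write in Frobenius form y'' + (p(x)/x) y' + (q(x)/x^2) y = 0:
  p(x) = 3,  q(x) = 5/9 - 2x.
Indicial equation: r(r-1) + (3) r + (5/9) = 0 -> roots r_1 = -1/3, r_2 = -5/3.
Take r = r_1 = -1/3. Let y(x) = x^r sum_{n>=0} a_n x^n with a_0 = 1.
Substitute y = x^r sum a_n x^n and match x^{r+n}. The recurrence is
  D(n) a_n - 2 a_{n-1} = 0,  where D(n) = (r+n)(r+n-1) + (3)(r+n) + (5/9).
  a_n = 2 / D(n) * a_{n-1}.
Since the indicial polynomial factors as (r - r_1)(r - r_2), D(n) = (r_1 + n - r_1)(r_1 + n - r_2) = n(n + 4/3).
Evaluating step by step (a_0 = 1):
  n = 1: D(1) = 1(1 + 4/3) = 7/3; numerator = 2(1) = 2; a_1 = (2)/(7/3) = 6/7
  n = 2: D(2) = 2(2 + 4/3) = 20/3; numerator = 2(6/7) = 12/7; a_2 = (12/7)/(20/3) = 9/35
  n = 3: D(3) = 3(3 + 4/3) = 13; numerator = 2(9/35) = 18/35; a_3 = (18/35)/(13) = 18/455
  n = 4: D(4) = 4(4 + 4/3) = 64/3; numerator = 2(18/455) = 36/455; a_4 = (36/455)/(64/3) = 27/7280

r = -1/3; a_0 = 1; a_1 = 6/7; a_2 = 9/35; a_3 = 18/455; a_4 = 27/7280


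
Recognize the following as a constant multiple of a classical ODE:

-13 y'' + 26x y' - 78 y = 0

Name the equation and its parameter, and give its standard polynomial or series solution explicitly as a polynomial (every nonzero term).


All three coefficients share the factor -13; dividing through by -13 gives  y'' - 2x y' + 6 y = 0.
This matches the Hermite equation y'' - 2x y' + 2n y = 0 with 2n = 6, so n = 3; the polynomial solution is H_3(x).
With y = sum_k a_k x^k, matching x^k gives (k+2)(k+1) a_{k+2} = 2(k - n) a_k = 2(k - 3) a_k. The right side vanishes at k = 3, so the series with the parity of 3 terminates at degree 3.
Standard normalization: leading coefficient of H_n is 2^n, so a_3 = 2^3 = 8. Work downward with a_k = (k+1)(k+2) a_{k+2} / (2(k - n)):
  a_1 = (2)(3)(8) / (2(1 - 3)) = 48/(-4) = -12
Hence H_3(x) = 8 x^3 - 12 x.

H_3(x); series = 8 x^3 - 12 x


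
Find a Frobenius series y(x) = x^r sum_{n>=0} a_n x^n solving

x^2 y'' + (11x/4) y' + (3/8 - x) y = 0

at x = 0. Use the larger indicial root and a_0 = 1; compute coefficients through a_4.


Write in Frobenius form y'' + (p(x)/x) y' + (q(x)/x^2) y = 0:
  p(x) = 11/4,  q(x) = 3/8 - x.
Indicial equation: r(r-1) + (11/4) r + (3/8) = 0 -> roots r_1 = -1/4, r_2 = -3/2.
Take r = r_1 = -1/4. Let y(x) = x^r sum_{n>=0} a_n x^n with a_0 = 1.
Substitute y = x^r sum a_n x^n and match x^{r+n}. The recurrence is
  D(n) a_n - 1 a_{n-1} = 0,  where D(n) = (r+n)(r+n-1) + (11/4)(r+n) + (3/8).
  a_n = 1 / D(n) * a_{n-1}.
Since the indicial polynomial factors as (r - r_1)(r - r_2), D(n) = (r_1 + n - r_1)(r_1 + n - r_2) = n(n + 5/4).
Evaluating step by step (a_0 = 1):
  n = 1: D(1) = 1(1 + 5/4) = 9/4; numerator = 1(1) = 1; a_1 = (1)/(9/4) = 4/9
  n = 2: D(2) = 2(2 + 5/4) = 13/2; numerator = 1(4/9) = 4/9; a_2 = (4/9)/(13/2) = 8/117
  n = 3: D(3) = 3(3 + 5/4) = 51/4; numerator = 1(8/117) = 8/117; a_3 = (8/117)/(51/4) = 32/5967
  n = 4: D(4) = 4(4 + 5/4) = 21; numerator = 1(32/5967) = 32/5967; a_4 = (32/5967)/(21) = 32/125307

r = -1/4; a_0 = 1; a_1 = 4/9; a_2 = 8/117; a_3 = 32/5967; a_4 = 32/125307


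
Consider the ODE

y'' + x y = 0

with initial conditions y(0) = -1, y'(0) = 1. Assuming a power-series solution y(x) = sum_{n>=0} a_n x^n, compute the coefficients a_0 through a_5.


Ansatz: y(x) = sum_{n>=0} a_n x^n, so y'(x) = sum_{n>=1} n a_n x^(n-1) and y''(x) = sum_{n>=2} n(n-1) a_n x^(n-2).
Substitute into P(x) y'' + Q(x) y' + R(x) y = 0 with P(x) = 1, Q(x) = 0, R(x) = x, and match powers of x.
Initial conditions: a_0 = -1, a_1 = 1.
Setting the coefficient of each power of x to zero and solving order by order (substituting the coefficients already found):
  x^0: 2 a_2 = 0  ->  a_2 = 0
  x^1: 6 a_3 + a_0 = 0  ->  6 a_3 = -a_0 = 1  ->  a_3 = 1/6
  x^2: 12 a_4 + a_1 = 0  ->  12 a_4 = -a_1 = -1  ->  a_4 = -1/12
  x^3: 20 a_5 + a_2 = 0  ->  20 a_5 = -a_2 = 0  ->  a_5 = 0
Truncated series: y(x) = -1 + x + (1/6) x^3 - (1/12) x^4 + O(x^6).

a_0 = -1; a_1 = 1; a_2 = 0; a_3 = 1/6; a_4 = -1/12; a_5 = 0


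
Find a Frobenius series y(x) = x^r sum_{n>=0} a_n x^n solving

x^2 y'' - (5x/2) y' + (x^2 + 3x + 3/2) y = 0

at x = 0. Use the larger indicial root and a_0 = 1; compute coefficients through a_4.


Write in Frobenius form y'' + (p(x)/x) y' + (q(x)/x^2) y = 0:
  p(x) = -5/2,  q(x) = x^2 + 3x + 3/2.
Indicial equation: r(r-1) + (-5/2) r + (3/2) = 0 -> roots r_1 = 3, r_2 = 1/2.
Take r = r_1 = 3. Let y(x) = x^r sum_{n>=0} a_n x^n with a_0 = 1.
Substitute y = x^r sum a_n x^n and match x^{r+n}. The recurrence is
  D(n) a_n + 3 a_{n-1} + 1 a_{n-2} = 0,  where D(n) = (r+n)(r+n-1) + (-5/2)(r+n) + (3/2).
  a_n = [-3 a_{n-1} - 1 a_{n-2}] / D(n).
Since the indicial polynomial factors as (r - r_1)(r - r_2), D(n) = (r_1 + n - r_1)(r_1 + n - r_2) = n(n + 5/2).
Evaluating step by step (a_0 = 1):
  n = 1: D(1) = 1(1 + 5/2) = 7/2; numerator = -3(1) = -3; a_1 = (-3)/(7/2) = -6/7
  n = 2: D(2) = 2(2 + 5/2) = 9; numerator = -3(-6/7) - 1(1) = 11/7; a_2 = (11/7)/(9) = 11/63
  n = 3: D(3) = 3(3 + 5/2) = 33/2; numerator = -3(11/63) - 1(-6/7) = 1/3; a_3 = (1/3)/(33/2) = 2/99
  n = 4: D(4) = 4(4 + 5/2) = 26; numerator = -3(2/99) - 1(11/63) = -163/693; a_4 = (-163/693)/(26) = -163/18018

r = 3; a_0 = 1; a_1 = -6/7; a_2 = 11/63; a_3 = 2/99; a_4 = -163/18018


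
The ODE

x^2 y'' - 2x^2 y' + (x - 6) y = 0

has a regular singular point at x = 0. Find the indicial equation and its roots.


Divide by x^2 to reach normal form y'' + P_1(x) y' + P_2(x) y = 0 with P_1(x) = -2 and P_2(x) = 1/x - 6/x^2.
x = 0 is a singular point because the y-coefficient 1/x - 6/x^2 has a pole at x = 0.
It is a regular singular point because x P_1(x) = p(x) = -2x and x^2 P_2(x) = q(x) = x - 6 are polynomials, hence analytic at x = 0.
p(0) = 0,  q(0) = -6.
Indicial equation: r(r-1) + p(0) r + q(0) = 0, i.e. r^2 + (p(0) - 1) r + q(0) = 0, i.e. r^2 - 1 r - 6 = 0.
Discriminant: (-1)^2 - 4(-6) = 25, so r = (1 ± 5)/2.
Solving: r_1 = 3, r_2 = -2.

indicial: r^2 - 1 r - 6 = 0; roots r_1 = 3, r_2 = -2


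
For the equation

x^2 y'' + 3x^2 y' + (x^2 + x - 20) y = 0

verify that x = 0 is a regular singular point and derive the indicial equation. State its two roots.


Divide by x^2 to reach normal form y'' + P_1(x) y' + P_2(x) y = 0 with P_1(x) = 3 and P_2(x) = 1 + 1/x - 20/x^2.
x = 0 is a singular point because the y-coefficient 1 + 1/x - 20/x^2 has a pole at x = 0.
It is a regular singular point because x P_1(x) = p(x) = 3x and x^2 P_2(x) = q(x) = x^2 + x - 20 are polynomials, hence analytic at x = 0.
p(0) = 0,  q(0) = -20.
Indicial equation: r(r-1) + p(0) r + q(0) = 0, i.e. r^2 + (p(0) - 1) r + q(0) = 0, i.e. r^2 - 1 r - 20 = 0.
Discriminant: (-1)^2 - 4(-20) = 81, so r = (1 ± 9)/2.
Solving: r_1 = 5, r_2 = -4.

indicial: r^2 - 1 r - 20 = 0; roots r_1 = 5, r_2 = -4


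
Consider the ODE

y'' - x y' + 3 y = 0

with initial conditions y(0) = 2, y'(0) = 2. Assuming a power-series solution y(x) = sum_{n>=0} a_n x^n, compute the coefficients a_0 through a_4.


Ansatz: y(x) = sum_{n>=0} a_n x^n, so y'(x) = sum_{n>=1} n a_n x^(n-1) and y''(x) = sum_{n>=2} n(n-1) a_n x^(n-2).
Substitute into P(x) y'' + Q(x) y' + R(x) y = 0 with P(x) = 1, Q(x) = -x, R(x) = 3, and match powers of x.
Initial conditions: a_0 = 2, a_1 = 2.
Setting the coefficient of each power of x to zero and solving order by order (substituting the coefficients already found):
  x^0: 2 a_2 + 3 a_0 = 0  ->  2 a_2 = -3 a_0 = -6  ->  a_2 = -3
  x^1: 6 a_3 + 2 a_1 = 0  ->  6 a_3 = -2 a_1 = -4  ->  a_3 = -2/3
  x^2: 12 a_4 + a_2 = 0  ->  12 a_4 = -a_2 = 3  ->  a_4 = 1/4
Truncated series: y(x) = 2 + 2 x - 3 x^2 - (2/3) x^3 + (1/4) x^4 + O(x^5).

a_0 = 2; a_1 = 2; a_2 = -3; a_3 = -2/3; a_4 = 1/4


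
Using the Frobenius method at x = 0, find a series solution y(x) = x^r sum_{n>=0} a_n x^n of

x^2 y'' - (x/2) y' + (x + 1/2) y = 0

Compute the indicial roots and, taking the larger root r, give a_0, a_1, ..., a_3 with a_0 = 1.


Write in Frobenius form y'' + (p(x)/x) y' + (q(x)/x^2) y = 0:
  p(x) = -1/2,  q(x) = x + 1/2.
Indicial equation: r(r-1) + (-1/2) r + (1/2) = 0 -> roots r_1 = 1, r_2 = 1/2.
Take r = r_1 = 1. Let y(x) = x^r sum_{n>=0} a_n x^n with a_0 = 1.
Substitute y = x^r sum a_n x^n and match x^{r+n}. The recurrence is
  D(n) a_n + 1 a_{n-1} = 0,  where D(n) = (r+n)(r+n-1) + (-1/2)(r+n) + (1/2).
  a_n = -1 / D(n) * a_{n-1}.
Since the indicial polynomial factors as (r - r_1)(r - r_2), D(n) = (r_1 + n - r_1)(r_1 + n - r_2) = n(n + 1/2).
Evaluating step by step (a_0 = 1):
  n = 1: D(1) = 1(1 + 1/2) = 3/2; numerator = -1(1) = -1; a_1 = (-1)/(3/2) = -2/3
  n = 2: D(2) = 2(2 + 1/2) = 5; numerator = -1(-2/3) = 2/3; a_2 = (2/3)/(5) = 2/15
  n = 3: D(3) = 3(3 + 1/2) = 21/2; numerator = -1(2/15) = -2/15; a_3 = (-2/15)/(21/2) = -4/315

r = 1; a_0 = 1; a_1 = -2/3; a_2 = 2/15; a_3 = -4/315


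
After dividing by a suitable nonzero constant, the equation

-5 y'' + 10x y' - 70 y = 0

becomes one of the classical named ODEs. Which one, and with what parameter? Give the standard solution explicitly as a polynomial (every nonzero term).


All three coefficients share the factor -5; dividing through by -5 gives  y'' - 2x y' + 14 y = 0.
This matches the Hermite equation y'' - 2x y' + 2n y = 0 with 2n = 14, so n = 7; the polynomial solution is H_7(x).
With y = sum_k a_k x^k, matching x^k gives (k+2)(k+1) a_{k+2} = 2(k - n) a_k = 2(k - 7) a_k. The right side vanishes at k = 7, so the series with the parity of 7 terminates at degree 7.
Standard normalization: leading coefficient of H_n is 2^n, so a_7 = 2^7 = 128. Work downward with a_k = (k+1)(k+2) a_{k+2} / (2(k - n)):
  a_5 = (6)(7)(128) / (2(5 - 7)) = 5376/(-4) = -1344
  a_3 = (4)(5)(-1344) / (2(3 - 7)) = -26880/(-8) = 3360
  a_1 = (2)(3)(3360) / (2(1 - 7)) = 20160/(-12) = -1680
Hence H_7(x) = 128 x^7 - 1344 x^5 + 3360 x^3 - 1680 x.

H_7(x); series = 128 x^7 - 1344 x^5 + 3360 x^3 - 1680 x


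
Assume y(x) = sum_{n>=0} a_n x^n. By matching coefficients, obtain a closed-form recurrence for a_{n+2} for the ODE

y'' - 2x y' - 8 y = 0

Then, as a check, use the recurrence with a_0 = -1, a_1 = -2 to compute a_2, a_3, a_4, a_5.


Substitute y = sum_n a_n x^n.
y''(x) has coefficient (n+2)(n+1) a_{n+2} at x^n;
-2 x y'(x) has coefficient -2 n a_n at x^n (shift);
-8 y(x) has coefficient -8 a_n at x^n.
Matching x^n: (n+2)(n+1) a_{n+2} + (-2n - 8) a_n = 0.
Thus a_{n+2} = (2n + 8) / ((n+1)(n+2)) * a_n.

Check with a_0 = -1, a_1 = -2 (apply the recurrence for n = 0, 1, 2, 3): a_0 = -1, a_1 = -2, a_2 = -4, a_3 = -10/3, a_4 = -4, a_5 = -7/3.

a_(n+2) = (2n + 8) / ((n+1)(n+2)) * a_n; check: a_0 = -1, a_1 = -2, a_2 = -4, a_3 = -10/3, a_4 = -4, a_5 = -7/3


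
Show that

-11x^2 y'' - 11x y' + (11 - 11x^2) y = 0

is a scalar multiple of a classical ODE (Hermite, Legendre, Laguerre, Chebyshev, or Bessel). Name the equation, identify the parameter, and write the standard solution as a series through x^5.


All three coefficients share the factor -11; dividing through by -11 gives  x^2 y'' + x y' + (x^2 - 1) y = 0.
This matches the Bessel equation x^2 y'' + x y' + (x^2 - nu^2) y = 0 with nu^2 = 1, so nu = 1; the solution bounded at x = 0 is J_1(x).
Frobenius at x = 0: indicial roots ±nu; for r = nu the recurrence k(k + 2nu) c_k = -c_{k-2} gives the standard series J_nu(x) = sum_{k>=0} (-1)^k / (k! (k+nu)!) (x/2)^(2k+nu). Evaluate the first 3 terms:
  k = 0: (-1)^0 / (0! * 1! * 2^1) x^1 = 1/(1*1*2) x^1 = (1/2) x^1
  k = 1: (-1)^1 / (1! * 2! * 2^3) x^3 = -1/(1*2*8) x^3 = (-1/16) x^3
  k = 2: (-1)^2 / (2! * 3! * 2^5) x^5 = 1/(2*6*32) x^5 = (1/384) x^5
Hence J_1(x) = x^5/384 - x^3/16 + x/2 + ....

J_1(x); series = x^5/384 - x^3/16 + x/2


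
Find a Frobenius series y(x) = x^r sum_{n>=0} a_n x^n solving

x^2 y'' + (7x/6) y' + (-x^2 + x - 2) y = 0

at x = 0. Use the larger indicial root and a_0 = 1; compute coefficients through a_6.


Write in Frobenius form y'' + (p(x)/x) y' + (q(x)/x^2) y = 0:
  p(x) = 7/6,  q(x) = -x^2 + x - 2.
Indicial equation: r(r-1) + (7/6) r + (-2) = 0 -> roots r_1 = 4/3, r_2 = -3/2.
Take r = r_1 = 4/3. Let y(x) = x^r sum_{n>=0} a_n x^n with a_0 = 1.
Substitute y = x^r sum a_n x^n and match x^{r+n}. The recurrence is
  D(n) a_n + 1 a_{n-1} - 1 a_{n-2} = 0,  where D(n) = (r+n)(r+n-1) + (7/6)(r+n) + (-2).
  a_n = [-1 a_{n-1} + 1 a_{n-2}] / D(n).
Since the indicial polynomial factors as (r - r_1)(r - r_2), D(n) = (r_1 + n - r_1)(r_1 + n - r_2) = n(n + 17/6).
Evaluating step by step (a_0 = 1):
  n = 1: D(1) = 1(1 + 17/6) = 23/6; numerator = -1(1) = -1; a_1 = (-1)/(23/6) = -6/23
  n = 2: D(2) = 2(2 + 17/6) = 29/3; numerator = -1(-6/23) + 1(1) = 29/23; a_2 = (29/23)/(29/3) = 3/23
  n = 3: D(3) = 3(3 + 17/6) = 35/2; numerator = -1(3/23) + 1(-6/23) = -9/23; a_3 = (-9/23)/(35/2) = -18/805
  n = 4: D(4) = 4(4 + 17/6) = 82/3; numerator = -1(-18/805) + 1(3/23) = 123/805; a_4 = (123/805)/(82/3) = 9/1610
  n = 5: D(5) = 5(5 + 17/6) = 235/6; numerator = -1(9/1610) + 1(-18/805) = -9/322; a_5 = (-9/322)/(235/6) = -27/37835
  n = 6: D(6) = 6(6 + 17/6) = 53; numerator = -1(-27/37835) + 1(9/1610) = 477/75670; a_6 = (477/75670)/(53) = 9/75670

r = 4/3; a_0 = 1; a_1 = -6/23; a_2 = 3/23; a_3 = -18/805; a_4 = 9/1610; a_5 = -27/37835; a_6 = 9/75670
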